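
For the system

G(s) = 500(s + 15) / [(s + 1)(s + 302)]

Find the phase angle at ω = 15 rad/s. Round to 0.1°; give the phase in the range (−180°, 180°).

At s = jω = j15:
zero (s+15): 15 + j15 → |·| = √(15²+15²) = √450 ≈ 21.213, ∠ = arctan(15/15) ≈ 45.00°
pole (s+1): 1 + j15 → |·| = √(1²+15²) = √226 ≈ 15.033, ∠ = arctan(15/1) ≈ 86.19°
pole (s+302): 302 + j15 → |·| = √(302²+15²) = √91429 ≈ 302.37, ∠ = arctan(15/302) ≈ 2.84°
∠G = 45.00° − 89.03° = -44.03°

-44.0°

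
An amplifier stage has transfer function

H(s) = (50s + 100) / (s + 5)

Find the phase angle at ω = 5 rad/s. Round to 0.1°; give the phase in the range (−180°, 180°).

Substitute s = j5:
Numerator: 50(j5) + 100 = 100 + j250
Denominator: (j5) + 5 = 5 + j5
|N| = √(100² + 250²) ≈ 269.26, ∠N ≈ 68.20°
|D| = √(5² + 5²) ≈ 7.0711, ∠D ≈ 45.00°
∠H = 68.20° − 45.00° = 23.20°

23.2°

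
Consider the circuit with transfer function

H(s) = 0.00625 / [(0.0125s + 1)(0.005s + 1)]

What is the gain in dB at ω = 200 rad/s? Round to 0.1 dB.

-55.7 dB

At ω = 200 rad/s:
pole (1 + j200·0.0125) = 1 + j2.5 → |·| ≈ 2.6926, ∠ ≈ 68.20°
pole (1 + j200·0.005) = 1 + j1 → |·| ≈ 1.4142, ∠ ≈ 45.00°
|H| = 0.00625 · 1 / (2.6926 · 1.4142) ≈ 0.0016413
Gain = 20 log₁₀(0.0016413) ≈ -55.70 dB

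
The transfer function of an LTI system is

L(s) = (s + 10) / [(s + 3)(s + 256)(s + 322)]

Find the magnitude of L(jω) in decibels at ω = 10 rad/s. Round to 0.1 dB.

-95.7 dB

At s = jω = j10:
zero (s+10): 10 + j10 → |·| = √(10²+10²) = √200 ≈ 14.142, ∠ = arctan(10/10) ≈ 45.00°
pole (s+3): 3 + j10 → |·| = √(3²+10²) = √109 ≈ 10.44, ∠ = arctan(10/3) ≈ 73.30°
pole (s+256): 256 + j10 → |·| = √(256²+10²) = √65636 ≈ 256.2, ∠ = arctan(10/256) ≈ 2.24°
pole (s+322): 322 + j10 → |·| = √(322²+10²) = √103784 ≈ 322.16, ∠ = arctan(10/322) ≈ 1.78°
|L| = 1 · 14.142 / 8.6169e+05 ≈ 1.6412e-05
Gain = 20 log₁₀(1.6412e-05) ≈ -95.70 dB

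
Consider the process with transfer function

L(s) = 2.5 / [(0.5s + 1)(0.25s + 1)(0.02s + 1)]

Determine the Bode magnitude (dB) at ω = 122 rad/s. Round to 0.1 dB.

-65.9 dB

At ω = 122 rad/s:
pole (1 + j122·0.5) = 1 + j61 → |·| ≈ 61.008, ∠ ≈ 89.06°
pole (1 + j122·0.25) = 1 + j30.5 → |·| ≈ 30.516, ∠ ≈ 88.12°
pole (1 + j122·0.02) = 1 + j2.44 → |·| ≈ 2.637, ∠ ≈ 67.71°
|L| = 2.5 · 1 / (61.008 · 30.516 · 2.637) ≈ 0.00050923
Gain = 20 log₁₀(0.00050923) ≈ -65.86 dB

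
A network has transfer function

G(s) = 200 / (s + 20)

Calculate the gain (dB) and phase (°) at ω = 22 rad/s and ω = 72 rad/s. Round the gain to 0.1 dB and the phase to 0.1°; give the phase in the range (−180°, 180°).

ω = 22: 16.6 dB, -47.7°; ω = 72: 8.6 dB, -74.5°

At s = jω = j22:
pole (s+20): 20 + j22 → |·| = √(20²+22²) = √884 ≈ 29.732, ∠ = arctan(22/20) ≈ 47.73°
|G| = 200 / 29.732 ≈ 6.7268
Gain = 20 log₁₀(6.7268) ≈ 16.56 dB
∠G = 0.00° − 47.73° = -47.73°

At s = jω = j72:
pole (s+20): 20 + j72 → |·| = √(20²+72²) = √5584 ≈ 74.726, ∠ = arctan(72/20) ≈ 74.48°
|G| = 200 / 74.726 ≈ 2.6764
Gain = 20 log₁₀(2.6764) ≈ 8.55 dB
∠G = 0.00° − 74.48° = -74.48°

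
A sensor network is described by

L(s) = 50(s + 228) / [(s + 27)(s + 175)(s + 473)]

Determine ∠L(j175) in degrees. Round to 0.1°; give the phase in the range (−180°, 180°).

-109.0°

At s = jω = j175:
zero (s+228): 228 + j175 → |·| = √(228²+175²) = √82609 ≈ 287.42, ∠ = arctan(175/228) ≈ 37.51°
pole (s+27): 27 + j175 → |·| = √(27²+175²) = √31354 ≈ 177.07, ∠ = arctan(175/27) ≈ 81.23°
pole (s+175): 175 + j175 → |·| = √(175²+175²) = √61250 ≈ 247.49, ∠ = arctan(175/175) ≈ 45.00°
pole (s+473): 473 + j175 → |·| = √(473²+175²) = √254354 ≈ 504.34, ∠ = arctan(175/473) ≈ 20.30°
∠L = 37.51° − 146.53° = -109.02°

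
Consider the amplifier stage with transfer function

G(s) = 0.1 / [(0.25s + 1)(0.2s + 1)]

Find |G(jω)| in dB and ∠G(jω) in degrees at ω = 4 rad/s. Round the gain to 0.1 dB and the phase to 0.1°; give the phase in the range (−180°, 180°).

-25.2 dB, -83.7°

At ω = 4 rad/s:
pole (1 + j4·0.25) = 1 + j1 → |·| ≈ 1.4142, ∠ ≈ 45.00°
pole (1 + j4·0.2) = 1 + j0.8 → |·| ≈ 1.2806, ∠ ≈ 38.66°
|G| = 0.1 · 1 / (1.4142 · 1.2806) ≈ 0.055217
Gain = 20 log₁₀(0.055217) ≈ -25.16 dB
∠G = (0°) − (45.00° + 38.66°) = -83.66°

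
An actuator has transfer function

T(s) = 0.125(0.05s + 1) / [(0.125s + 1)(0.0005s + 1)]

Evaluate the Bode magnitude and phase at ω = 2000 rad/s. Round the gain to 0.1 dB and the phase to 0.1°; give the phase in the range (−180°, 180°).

-29.0 dB, -45.3°

At ω = 2000 rad/s:
zero (1 + j2000·0.05) = 1 + j100 → |·| ≈ 100, ∠ ≈ 89.43°
pole (1 + j2000·0.125) = 1 + j250 → |·| ≈ 250, ∠ ≈ 89.77°
pole (1 + j2000·0.0005) = 1 + j1 → |·| ≈ 1.4142, ∠ ≈ 45.00°
|T| = 0.125 · 100 / (250 · 1.4142) ≈ 0.035356
Gain = 20 log₁₀(0.035356) ≈ -29.03 dB
∠T = (89.43°) − (89.77° + 45.00°) = -45.34°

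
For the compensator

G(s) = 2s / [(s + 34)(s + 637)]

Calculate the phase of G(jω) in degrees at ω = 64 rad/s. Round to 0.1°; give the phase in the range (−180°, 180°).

22.2°

At s = jω = j64:
zero at origin: s = j64 → |·| = 64, ∠ = 90.00°
pole (s+34): 34 + j64 → |·| = √(34²+64²) = √5252 ≈ 72.471, ∠ = arctan(64/34) ≈ 62.02°
pole (s+637): 637 + j64 → |·| = √(637²+64²) = √409865 ≈ 640.21, ∠ = arctan(64/637) ≈ 5.74°
∠G = 90.00° − 67.76° = 22.24°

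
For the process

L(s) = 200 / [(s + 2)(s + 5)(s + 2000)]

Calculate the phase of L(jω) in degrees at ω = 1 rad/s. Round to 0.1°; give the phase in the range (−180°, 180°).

At s = jω = j1:
pole (s+2): 2 + j1 → |·| = √(2²+1²) = √5 ≈ 2.2361, ∠ = arctan(1/2) ≈ 26.57°
pole (s+5): 5 + j1 → |·| = √(5²+1²) = √26 ≈ 5.099, ∠ = arctan(1/5) ≈ 11.31°
pole (s+2000): 2000 + j1 → |·| = √(2000²+1²) = √4000001 ≈ 2000, ∠ = arctan(1/2000) ≈ 0.03°
∠L = 0.00° − 37.91° = -37.91°

-37.9°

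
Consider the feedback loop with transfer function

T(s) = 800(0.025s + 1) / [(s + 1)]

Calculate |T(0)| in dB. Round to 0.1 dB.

T(0) = 800 · 1 / 1 = 800
20 log₁₀(800) ≈ 58.06 dB

58.1 dB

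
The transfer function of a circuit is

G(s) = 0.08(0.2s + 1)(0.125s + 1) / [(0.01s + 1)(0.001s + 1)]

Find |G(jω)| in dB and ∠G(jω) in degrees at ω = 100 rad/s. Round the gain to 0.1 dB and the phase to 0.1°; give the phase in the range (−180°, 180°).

At ω = 100 rad/s:
zero (1 + j100·0.2) = 1 + j20 → |·| ≈ 20.025, ∠ ≈ 87.14°
zero (1 + j100·0.125) = 1 + j12.5 → |·| ≈ 12.54, ∠ ≈ 85.43°
pole (1 + j100·0.01) = 1 + j1 → |·| ≈ 1.4142, ∠ ≈ 45.00°
pole (1 + j100·0.001) = 1 + j0.1 → |·| ≈ 1.005, ∠ ≈ 5.71°
|G| = 0.08 · 20.025 · 12.54 / (1.4142 · 1.005) ≈ 14.135
Gain = 20 log₁₀(14.135) ≈ 23.01 dB
∠G = (87.14° + 85.43°) − (45.00° + 5.71°) = 121.86°

23.0 dB, 121.9°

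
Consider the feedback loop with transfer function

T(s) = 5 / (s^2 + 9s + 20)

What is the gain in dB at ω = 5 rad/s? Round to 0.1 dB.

-19.1 dB

Substitute s = j5:
Numerator: 5 = 5 + j0
Denominator: (j5)^2 + 9(j5) + 20 = -5 + j45
|N| = √(5² + 0²) ≈ 5, ∠N ≈ 0.00°
|D| = √(5² + 45²) ≈ 45.277, ∠D ≈ 96.34°
|T| = 5 / 45.277 ≈ 0.11043
Gain = 20 log₁₀(0.11043) ≈ -19.14 dB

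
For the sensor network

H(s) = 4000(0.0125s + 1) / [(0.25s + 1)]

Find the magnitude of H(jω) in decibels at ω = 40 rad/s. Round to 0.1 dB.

At ω = 40 rad/s:
zero (1 + j40·0.0125) = 1 + j0.5 → |·| ≈ 1.118, ∠ ≈ 26.57°
pole (1 + j40·0.25) = 1 + j10 → |·| ≈ 10.05, ∠ ≈ 84.29°
|H| = 4000 · 1.118 / (10.05) ≈ 444.98
Gain = 20 log₁₀(444.98) ≈ 52.97 dB

53.0 dB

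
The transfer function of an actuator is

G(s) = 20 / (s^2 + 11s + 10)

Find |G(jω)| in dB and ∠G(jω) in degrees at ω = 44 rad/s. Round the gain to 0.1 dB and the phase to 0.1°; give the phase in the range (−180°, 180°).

Substitute s = j44:
Numerator: 20 = 20 + j0
Denominator: (j44)^2 + 11(j44) + 10 = -1926 + j484
|N| = √(20² + 0²) ≈ 20, ∠N ≈ 0.00°
|D| = √(1926² + 484²) ≈ 1985.9, ∠D ≈ 165.89°
|G| = 20 / 1985.9 ≈ 0.010071
Gain = 20 log₁₀(0.010071) ≈ -39.94 dB
∠G = 0.00° − 165.89° = -165.89°

-39.9 dB, -165.9°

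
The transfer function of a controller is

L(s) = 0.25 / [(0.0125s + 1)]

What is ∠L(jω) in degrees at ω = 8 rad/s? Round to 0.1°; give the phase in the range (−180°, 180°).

-5.7°

At ω = 8 rad/s:
pole (1 + j8·0.0125) = 1 + j0.1 → |·| ≈ 1.005, ∠ ≈ 5.71°
∠L = (0°) − (5.71°) = -5.71°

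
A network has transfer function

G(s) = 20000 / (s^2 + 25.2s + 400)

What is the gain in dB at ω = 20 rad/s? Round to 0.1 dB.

32.0 dB

At s = jω = j20:
quadratic: (j20)² + 25.2·j20 + 400 = 0 + j504 → |·| ≈ 504, ∠ ≈ 90.00°
|G| = 20000 / 504 ≈ 39.683
Gain = 20 log₁₀(39.683) ≈ 31.97 dB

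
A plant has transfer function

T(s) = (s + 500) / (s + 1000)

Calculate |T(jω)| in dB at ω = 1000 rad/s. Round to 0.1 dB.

-2.0 dB

At s = jω = j1000:
zero (s+500): 500 + j1000 → |·| = √(500²+1000²) = √1250000 ≈ 1118, ∠ = arctan(1000/500) ≈ 63.43°
pole (s+1000): 1000 + j1000 → |·| = √(1000²+1000²) = √2000000 ≈ 1414.2, ∠ = arctan(1000/1000) ≈ 45.00°
|T| = 1 · 1118 / 1414.2 ≈ 0.79055
Gain = 20 log₁₀(0.79055) ≈ -2.04 dB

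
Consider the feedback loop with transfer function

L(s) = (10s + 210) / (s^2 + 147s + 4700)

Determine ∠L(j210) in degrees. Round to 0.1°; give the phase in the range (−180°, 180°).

-57.6°

Substitute s = j210:
Numerator: 10(j210) + 210 = 210 + j2100
Denominator: (j210)^2 + 147(j210) + 4700 = -39400 + j30870
|N| = √(210² + 2100²) ≈ 2110.5, ∠N ≈ 84.29°
|D| = √(39400² + 30870²) ≈ 50053, ∠D ≈ 141.92°
∠L = 84.29° − 141.92° = -57.63°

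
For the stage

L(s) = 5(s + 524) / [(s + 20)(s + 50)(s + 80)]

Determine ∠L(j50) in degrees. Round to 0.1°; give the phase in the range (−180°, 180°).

At s = jω = j50:
zero (s+524): 524 + j50 → |·| = √(524²+50²) = √277076 ≈ 526.38, ∠ = arctan(50/524) ≈ 5.45°
pole (s+20): 20 + j50 → |·| = √(20²+50²) = √2900 ≈ 53.852, ∠ = arctan(50/20) ≈ 68.20°
pole (s+50): 50 + j50 → |·| = √(50²+50²) = √5000 ≈ 70.711, ∠ = arctan(50/50) ≈ 45.00°
pole (s+80): 80 + j50 → |·| = √(80²+50²) = √8900 ≈ 94.34, ∠ = arctan(50/80) ≈ 32.01°
∠L = 5.45° − 145.21° = -139.76°

-139.8°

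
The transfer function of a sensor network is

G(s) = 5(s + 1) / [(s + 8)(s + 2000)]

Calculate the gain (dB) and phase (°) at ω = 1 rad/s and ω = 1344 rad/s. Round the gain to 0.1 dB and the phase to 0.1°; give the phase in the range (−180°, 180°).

At s = jω = j1:
zero (s+1): 1 + j1 → |·| = √(1²+1²) = √2 ≈ 1.4142, ∠ = arctan(1/1) ≈ 45.00°
pole (s+8): 8 + j1 → |·| = √(8²+1²) = √65 ≈ 8.0623, ∠ = arctan(1/8) ≈ 7.13°
pole (s+2000): 2000 + j1 → |·| = √(2000²+1²) = √4000001 ≈ 2000, ∠ = arctan(1/2000) ≈ 0.03°
|G| = 5 · 1.4142 / 16125 ≈ 0.00043851
Gain = 20 log₁₀(0.00043851) ≈ -67.16 dB
∠G = 45.00° − 7.16° = 37.84°

At s = jω = j1344:
zero (s+1): 1 + j1344 → |·| = √(1²+1344²) = √1806337 ≈ 1344, ∠ = arctan(1344/1) ≈ 89.96°
pole (s+8): 8 + j1344 → |·| = √(8²+1344²) = √1806400 ≈ 1344, ∠ = arctan(1344/8) ≈ 89.66°
pole (s+2000): 2000 + j1344 → |·| = √(2000²+1344²) = √5806336 ≈ 2409.6, ∠ = arctan(1344/2000) ≈ 33.90°
|G| = 5 · 1344 / 3.2385e+06 ≈ 0.002075
Gain = 20 log₁₀(0.002075) ≈ -53.66 dB
∠G = 89.96° − 123.56° = -33.60°

ω = 1: -67.2 dB, 37.8°; ω = 1344: -53.7 dB, -33.6°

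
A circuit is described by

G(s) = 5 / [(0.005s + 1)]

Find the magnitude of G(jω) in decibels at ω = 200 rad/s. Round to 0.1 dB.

At ω = 200 rad/s:
pole (1 + j200·0.005) = 1 + j1 → |·| ≈ 1.4142, ∠ ≈ 45.00°
|G| = 5 · 1 / (1.4142) ≈ 3.5356
Gain = 20 log₁₀(3.5356) ≈ 10.97 dB

11.0 dB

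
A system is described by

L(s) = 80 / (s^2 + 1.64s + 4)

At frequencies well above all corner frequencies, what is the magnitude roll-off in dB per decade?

-40 dB/decade

Each pole contributes −20 dB/decade at high frequency; each zero contributes +20 dB/decade.
Net: 0 zero(s) − 2 pole(s) → -40 dB/decade.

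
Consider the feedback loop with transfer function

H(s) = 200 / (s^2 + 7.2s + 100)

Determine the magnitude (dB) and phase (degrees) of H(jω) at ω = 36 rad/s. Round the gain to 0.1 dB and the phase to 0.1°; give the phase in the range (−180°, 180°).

At s = jω = j36:
quadratic: (j36)² + 7.2·j36 + 100 = -1196 + j259.2 → |·| ≈ 1223.8, ∠ ≈ 167.77°
|H| = 200 / 1223.8 ≈ 0.16343
Gain = 20 log₁₀(0.16343) ≈ -15.73 dB
∠H = 0.00° − 167.77° = -167.77°

-15.7 dB, -167.8°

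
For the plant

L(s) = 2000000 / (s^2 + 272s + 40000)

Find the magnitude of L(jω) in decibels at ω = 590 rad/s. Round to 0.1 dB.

At s = jω = j590:
quadratic: (j590)² + 272·j590 + 40000 = -308100 + j160480 → |·| ≈ 3.4739e+05, ∠ ≈ 152.49°
|L| = 2000000 / 3.4739e+05 ≈ 5.7572
Gain = 20 log₁₀(5.7572) ≈ 15.20 dB

15.2 dB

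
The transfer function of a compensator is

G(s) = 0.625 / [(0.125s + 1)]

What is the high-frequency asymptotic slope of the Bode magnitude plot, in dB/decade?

Each pole contributes −20 dB/decade at high frequency; each zero contributes +20 dB/decade.
Net: 0 zero(s) − 1 pole(s) → -20 dB/decade.

-20 dB/decade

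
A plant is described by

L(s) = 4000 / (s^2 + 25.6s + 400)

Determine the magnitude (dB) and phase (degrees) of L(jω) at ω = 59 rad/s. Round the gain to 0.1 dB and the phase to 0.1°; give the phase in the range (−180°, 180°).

1.3 dB, -153.9°

At s = jω = j59:
quadratic: (j59)² + 25.6·j59 + 400 = -3081 + j1510.4 → |·| ≈ 3431.3, ∠ ≈ 153.88°
|L| = 4000 / 3431.3 ≈ 1.1657
Gain = 20 log₁₀(1.1657) ≈ 1.33 dB
∠L = 0.00° − 153.88° = -153.88°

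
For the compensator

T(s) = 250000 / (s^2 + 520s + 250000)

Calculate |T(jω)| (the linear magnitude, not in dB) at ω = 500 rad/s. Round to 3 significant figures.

0.962

At s = jω = j500:
quadratic: (j500)² + 520·j500 + 250000 = 0 + j260000 → |·| ≈ 2.6e+05, ∠ ≈ 90.00°
|T| = 250000 / 2.6e+05 ≈ 0.96154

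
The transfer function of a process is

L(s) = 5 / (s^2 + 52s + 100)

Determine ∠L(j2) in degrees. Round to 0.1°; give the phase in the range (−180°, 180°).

-47.3°

Substitute s = j2:
Numerator: 5 = 5 + j0
Denominator: (j2)^2 + 52(j2) + 100 = 96 + j104
|N| = √(5² + 0²) ≈ 5, ∠N ≈ 0.00°
|D| = √(96² + 104²) ≈ 141.53, ∠D ≈ 47.29°
∠L = 0.00° − 47.29° = -47.29°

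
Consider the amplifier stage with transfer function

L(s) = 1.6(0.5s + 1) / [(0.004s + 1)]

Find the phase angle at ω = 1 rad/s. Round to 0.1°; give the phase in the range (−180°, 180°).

26.3°

At ω = 1 rad/s:
zero (1 + j1·0.5) = 1 + j0.5 → |·| ≈ 1.118, ∠ ≈ 26.57°
pole (1 + j1·0.004) = 1 + j0.004 → |·| ≈ 1, ∠ ≈ 0.23°
∠L = (26.57°) − (0.23°) = 26.34°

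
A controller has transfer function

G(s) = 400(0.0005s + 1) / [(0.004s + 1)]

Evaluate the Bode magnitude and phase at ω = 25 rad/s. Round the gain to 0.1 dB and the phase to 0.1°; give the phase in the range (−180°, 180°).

At ω = 25 rad/s:
zero (1 + j25·0.0005) = 1 + j0.0125 → |·| ≈ 1.0001, ∠ ≈ 0.72°
pole (1 + j25·0.004) = 1 + j0.1 → |·| ≈ 1.005, ∠ ≈ 5.71°
|G| = 400 · 1.0001 / (1.005) ≈ 398.05
Gain = 20 log₁₀(398.05) ≈ 52.00 dB
∠G = (0.72°) − (5.71°) = -4.99°

52.0 dB, -5.0°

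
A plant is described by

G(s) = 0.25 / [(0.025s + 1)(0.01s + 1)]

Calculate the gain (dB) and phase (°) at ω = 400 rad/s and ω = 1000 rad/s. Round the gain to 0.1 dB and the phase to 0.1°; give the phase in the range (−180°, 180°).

ω = 400: -44.4 dB, -160.3°; ω = 1000: -60.1 dB, -172.0°

At ω = 400 rad/s:
pole (1 + j400·0.025) = 1 + j10 → |·| ≈ 10.05, ∠ ≈ 84.29°
pole (1 + j400·0.01) = 1 + j4 → |·| ≈ 4.1231, ∠ ≈ 75.96°
|G| = 0.25 · 1 / (10.05 · 4.1231) ≈ 0.0060332
Gain = 20 log₁₀(0.0060332) ≈ -44.39 dB
∠G = (0°) − (84.29° + 75.96°) = -160.25°

At ω = 1000 rad/s:
pole (1 + j1000·0.025) = 1 + j25 → |·| ≈ 25.02, ∠ ≈ 87.71°
pole (1 + j1000·0.01) = 1 + j10 → |·| ≈ 10.05, ∠ ≈ 84.29°
|G| = 0.25 · 1 / (25.02 · 10.05) ≈ 0.00099423
Gain = 20 log₁₀(0.00099423) ≈ -60.05 dB
∠G = (0°) − (87.71° + 84.29°) = -172.00°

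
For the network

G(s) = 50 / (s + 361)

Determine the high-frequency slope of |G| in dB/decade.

-20 dB/decade

Each pole contributes −20 dB/decade at high frequency; each zero contributes +20 dB/decade.
Net: 0 zero(s) − 1 pole(s) → -20 dB/decade.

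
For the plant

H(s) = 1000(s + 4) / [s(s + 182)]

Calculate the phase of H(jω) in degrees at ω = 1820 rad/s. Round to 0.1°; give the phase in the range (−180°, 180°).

-84.4°

At s = jω = j1820:
zero (s+4): 4 + j1820 → |·| = √(4²+1820²) = √3312416 ≈ 1820, ∠ = arctan(1820/4) ≈ 89.87°
pole (s+182): 182 + j1820 → |·| = √(182²+1820²) = √3345524 ≈ 1829.1, ∠ = arctan(1820/182) ≈ 84.29°
pole at origin: |s| = 1820, ∠ = 90.00° (in denominator)
∠H = 89.87° − 174.29° = -84.42°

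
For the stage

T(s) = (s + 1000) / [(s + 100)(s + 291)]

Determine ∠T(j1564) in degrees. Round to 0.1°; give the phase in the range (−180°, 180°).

At s = jω = j1564:
zero (s+1000): 1000 + j1564 → |·| = √(1000²+1564²) = √3446096 ≈ 1856.4, ∠ = arctan(1564/1000) ≈ 57.41°
pole (s+100): 100 + j1564 → |·| = √(100²+1564²) = √2456096 ≈ 1567.2, ∠ = arctan(1564/100) ≈ 86.34°
pole (s+291): 291 + j1564 → |·| = √(291²+1564²) = √2530777 ≈ 1590.8, ∠ = arctan(1564/291) ≈ 79.46°
∠T = 57.41° − 165.80° = -108.39°

-108.4°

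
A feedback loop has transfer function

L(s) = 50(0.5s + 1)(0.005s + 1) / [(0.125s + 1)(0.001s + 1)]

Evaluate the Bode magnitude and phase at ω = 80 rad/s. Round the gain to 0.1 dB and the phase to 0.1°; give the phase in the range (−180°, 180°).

At ω = 80 rad/s:
zero (1 + j80·0.5) = 1 + j40 → |·| ≈ 40.012, ∠ ≈ 88.57°
zero (1 + j80·0.005) = 1 + j0.4 → |·| ≈ 1.077, ∠ ≈ 21.80°
pole (1 + j80·0.125) = 1 + j10 → |·| ≈ 10.05, ∠ ≈ 84.29°
pole (1 + j80·0.001) = 1 + j0.08 → |·| ≈ 1.0032, ∠ ≈ 4.57°
|L| = 50 · 40.012 · 1.077 / (10.05 · 1.0032) ≈ 213.71
Gain = 20 log₁₀(213.71) ≈ 46.60 dB
∠L = (88.57° + 21.80°) − (84.29° + 4.57°) = 21.51°

46.6 dB, 21.5°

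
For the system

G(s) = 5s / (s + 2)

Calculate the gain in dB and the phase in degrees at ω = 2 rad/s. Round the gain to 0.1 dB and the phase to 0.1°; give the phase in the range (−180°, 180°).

At s = jω = j2:
zero at origin: s = j2 → |·| = 2, ∠ = 90.00°
pole (s+2): 2 + j2 → |·| = √(2²+2²) = √8 ≈ 2.8284, ∠ = arctan(2/2) ≈ 45.00°
|G| = 5 · 2 / 2.8284 ≈ 3.5356
Gain = 20 log₁₀(3.5356) ≈ 10.97 dB
∠G = 90.00° − 45.00° = 45.00°

11.0 dB, 45.0°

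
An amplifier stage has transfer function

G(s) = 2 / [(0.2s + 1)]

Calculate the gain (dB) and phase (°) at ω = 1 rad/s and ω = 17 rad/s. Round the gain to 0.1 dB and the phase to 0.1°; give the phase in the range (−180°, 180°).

ω = 1: 5.9 dB, -11.3°; ω = 17: -5.0 dB, -73.6°

At ω = 1 rad/s:
pole (1 + j1·0.2) = 1 + j0.2 → |·| ≈ 1.0198, ∠ ≈ 11.31°
|G| = 2 · 1 / (1.0198) ≈ 1.9612
Gain = 20 log₁₀(1.9612) ≈ 5.85 dB
∠G = (0°) − (11.31°) = -11.31°

At ω = 17 rad/s:
pole (1 + j17·0.2) = 1 + j3.4 → |·| ≈ 3.544, ∠ ≈ 73.61°
|G| = 2 · 1 / (3.544) ≈ 0.56433
Gain = 20 log₁₀(0.56433) ≈ -4.97 dB
∠G = (0°) − (73.61°) = -73.61°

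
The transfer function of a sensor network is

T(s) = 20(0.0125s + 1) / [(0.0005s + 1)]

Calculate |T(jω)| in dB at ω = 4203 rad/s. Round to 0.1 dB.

At ω = 4203 rad/s:
zero (1 + j4203·0.0125) = 1 + j52.5375 → |·| ≈ 52.547, ∠ ≈ 88.91°
pole (1 + j4203·0.0005) = 1 + j2.1015 → |·| ≈ 2.3273, ∠ ≈ 64.55°
|T| = 20 · 52.547 / (2.3273) ≈ 451.57
Gain = 20 log₁₀(451.57) ≈ 53.09 dB

53.1 dB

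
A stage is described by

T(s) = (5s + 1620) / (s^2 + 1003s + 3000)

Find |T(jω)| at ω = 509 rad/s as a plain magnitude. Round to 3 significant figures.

Substitute s = j509:
Numerator: 5(j509) + 1620 = 1620 + j2545
Denominator: (j509)^2 + 1003(j509) + 3000 = -256081 + j510527
|N| = √(1620² + 2545²) ≈ 3016.9, ∠N ≈ 57.52°
|D| = √(256081² + 510527²) ≈ 5.7115e+05, ∠D ≈ 116.64°
|T| = 3016.9 / 5.7115e+05 ≈ 0.0052822

0.00528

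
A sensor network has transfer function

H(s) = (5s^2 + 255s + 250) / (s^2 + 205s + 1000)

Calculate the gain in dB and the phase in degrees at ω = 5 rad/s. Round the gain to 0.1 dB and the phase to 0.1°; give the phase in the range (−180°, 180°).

-0.9 dB, 38.0°

Substitute s = j5:
Numerator: 5(j5)^2 + 255(j5) + 250 = 125 + j1275
Denominator: (j5)^2 + 205(j5) + 1000 = 975 + j1025
|N| = √(125² + 1275²) ≈ 1281.1, ∠N ≈ 84.40°
|D| = √(975² + 1025²) ≈ 1414.7, ∠D ≈ 46.43°
|H| = 1281.1 / 1414.7 ≈ 0.90556
Gain = 20 log₁₀(0.90556) ≈ -0.86 dB
∠H = 84.40° − 46.43° = 37.97°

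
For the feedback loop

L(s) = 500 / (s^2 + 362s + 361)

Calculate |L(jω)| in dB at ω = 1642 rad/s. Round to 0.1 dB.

Substitute s = j1642:
Numerator: 500 = 500 + j0
Denominator: (j1642)^2 + 362(j1642) + 361 = -2695803 + j594404
|N| = √(500² + 0²) ≈ 500, ∠N ≈ 0.00°
|D| = √(2695803² + 594404²) ≈ 2.7606e+06, ∠D ≈ 167.57°
|L| = 500 / 2.7606e+06 ≈ 0.00018112
Gain = 20 log₁₀(0.00018112) ≈ -74.84 dB

-74.8 dB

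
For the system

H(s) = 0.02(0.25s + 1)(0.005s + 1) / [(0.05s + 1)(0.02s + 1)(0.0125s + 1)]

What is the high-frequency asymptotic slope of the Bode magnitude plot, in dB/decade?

-20 dB/decade

Each pole contributes −20 dB/decade at high frequency; each zero contributes +20 dB/decade.
Net: 2 zero(s) − 3 pole(s) → -20 dB/decade.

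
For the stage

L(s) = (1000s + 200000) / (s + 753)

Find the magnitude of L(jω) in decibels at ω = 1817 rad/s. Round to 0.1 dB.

59.4 dB

Substitute s = j1817:
Numerator: 1000(j1817) + 200000 = 200000 + j1817000
Denominator: (j1817) + 753 = 753 + j1817
|N| = √(200000² + 1817000²) ≈ 1.828e+06, ∠N ≈ 83.72°
|D| = √(753² + 1817²) ≈ 1966.8, ∠D ≈ 67.49°
|L| = 1.828e+06 / 1966.8 ≈ 929.43
Gain = 20 log₁₀(929.43) ≈ 59.36 dB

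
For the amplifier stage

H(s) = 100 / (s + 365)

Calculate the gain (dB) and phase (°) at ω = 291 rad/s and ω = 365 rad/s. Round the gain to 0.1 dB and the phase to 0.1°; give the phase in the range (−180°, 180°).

ω = 291: -13.4 dB, -38.6°; ω = 365: -14.3 dB, -45.0°

Substitute s = j291:
Numerator: 100 = 100 + j0
Denominator: (j291) + 365 = 365 + j291
|N| = √(100² + 0²) ≈ 100, ∠N ≈ 0.00°
|D| = √(365² + 291²) ≈ 466.8, ∠D ≈ 38.56°
|H| = 100 / 466.8 ≈ 0.21422
Gain = 20 log₁₀(0.21422) ≈ -13.38 dB
∠H = 0.00° − 38.56° = -38.56°

Substitute s = j365:
Numerator: 100 = 100 + j0
Denominator: (j365) + 365 = 365 + j365
|N| = √(100² + 0²) ≈ 100, ∠N ≈ 0.00°
|D| = √(365² + 365²) ≈ 516.19, ∠D ≈ 45.00°
|H| = 100 / 516.19 ≈ 0.19373
Gain = 20 log₁₀(0.19373) ≈ -14.26 dB
∠H = 0.00° − 45.00° = -45.00°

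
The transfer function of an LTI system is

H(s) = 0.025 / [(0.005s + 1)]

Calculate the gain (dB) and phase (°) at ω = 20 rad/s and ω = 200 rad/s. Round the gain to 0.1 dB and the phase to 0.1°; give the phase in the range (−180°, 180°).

ω = 20: -32.1 dB, -5.7°; ω = 200: -35.1 dB, -45.0°

At ω = 20 rad/s:
pole (1 + j20·0.005) = 1 + j0.1 → |·| ≈ 1.005, ∠ ≈ 5.71°
|H| = 0.025 · 1 / (1.005) ≈ 0.024876
Gain = 20 log₁₀(0.024876) ≈ -32.08 dB
∠H = (0°) − (5.71°) = -5.71°

At ω = 200 rad/s:
pole (1 + j200·0.005) = 1 + j1 → |·| ≈ 1.4142, ∠ ≈ 45.00°
|H| = 0.025 · 1 / (1.4142) ≈ 0.017678
Gain = 20 log₁₀(0.017678) ≈ -35.05 dB
∠H = (0°) − (45.00°) = -45.00°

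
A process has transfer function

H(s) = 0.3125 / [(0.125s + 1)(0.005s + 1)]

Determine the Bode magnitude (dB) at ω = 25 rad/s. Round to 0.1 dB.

At ω = 25 rad/s:
pole (1 + j25·0.125) = 1 + j3.125 → |·| ≈ 3.2811, ∠ ≈ 72.26°
pole (1 + j25·0.005) = 1 + j0.125 → |·| ≈ 1.0078, ∠ ≈ 7.13°
|H| = 0.3125 · 1 / (3.2811 · 1.0078) ≈ 0.094505
Gain = 20 log₁₀(0.094505) ≈ -20.49 dB

-20.5 dB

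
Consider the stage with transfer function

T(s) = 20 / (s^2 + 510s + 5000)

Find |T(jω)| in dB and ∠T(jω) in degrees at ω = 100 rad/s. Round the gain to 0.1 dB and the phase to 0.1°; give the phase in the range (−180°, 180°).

Substitute s = j100:
Numerator: 20 = 20 + j0
Denominator: (j100)^2 + 510(j100) + 5000 = -5000 + j51000
|N| = √(20² + 0²) ≈ 20, ∠N ≈ 0.00°
|D| = √(5000² + 51000²) ≈ 51245, ∠D ≈ 95.60°
|T| = 20 / 51245 ≈ 0.00039028
Gain = 20 log₁₀(0.00039028) ≈ -68.17 dB
∠T = 0.00° − 95.60° = -95.60°

-68.2 dB, -95.6°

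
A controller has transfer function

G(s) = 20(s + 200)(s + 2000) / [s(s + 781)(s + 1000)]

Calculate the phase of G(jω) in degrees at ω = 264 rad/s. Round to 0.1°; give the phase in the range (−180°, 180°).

-63.1°

At s = jω = j264:
zero (s+200): 200 + j264 → |·| = √(200²+264²) = √109696 ≈ 331.2, ∠ = arctan(264/200) ≈ 52.85°
zero (s+2000): 2000 + j264 → |·| = √(2000²+264²) = √4069696 ≈ 2017.3, ∠ = arctan(264/2000) ≈ 7.52°
pole (s+781): 781 + j264 → |·| = √(781²+264²) = √679657 ≈ 824.41, ∠ = arctan(264/781) ≈ 18.68°
pole (s+1000): 1000 + j264 → |·| = √(1000²+264²) = √1069696 ≈ 1034.3, ∠ = arctan(264/1000) ≈ 14.79°
pole at origin: |s| = 264, ∠ = 90.00° (in denominator)
∠G = 60.37° − 123.47° = -63.10°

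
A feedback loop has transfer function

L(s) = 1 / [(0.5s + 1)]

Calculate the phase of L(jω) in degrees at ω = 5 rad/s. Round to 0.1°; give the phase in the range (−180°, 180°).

-68.2°

At ω = 5 rad/s:
pole (1 + j5·0.5) = 1 + j2.5 → |·| ≈ 2.6926, ∠ ≈ 68.20°
∠L = (0°) − (68.20°) = -68.20°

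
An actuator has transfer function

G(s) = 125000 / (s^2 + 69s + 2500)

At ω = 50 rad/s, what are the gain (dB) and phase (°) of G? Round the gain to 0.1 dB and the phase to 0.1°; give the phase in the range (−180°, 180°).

31.2 dB, -90.0°

At s = jω = j50:
quadratic: (j50)² + 69·j50 + 2500 = 0 + j3450 → |·| ≈ 3450, ∠ ≈ 90.00°
|G| = 125000 / 3450 ≈ 36.232
Gain = 20 log₁₀(36.232) ≈ 31.18 dB
∠G = 0.00° − 90.00° = -90.00°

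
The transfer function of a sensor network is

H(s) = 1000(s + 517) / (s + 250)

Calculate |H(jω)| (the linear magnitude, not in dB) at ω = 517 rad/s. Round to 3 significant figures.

At s = jω = j517:
zero (s+517): 517 + j517 → |·| = √(517²+517²) = √534578 ≈ 731.15, ∠ = arctan(517/517) ≈ 45.00°
pole (s+250): 250 + j517 → |·| = √(250²+517²) = √329789 ≈ 574.27, ∠ = arctan(517/250) ≈ 64.19°
|H| = 1000 · 731.15 / 574.27 ≈ 1273.2

1.27e+03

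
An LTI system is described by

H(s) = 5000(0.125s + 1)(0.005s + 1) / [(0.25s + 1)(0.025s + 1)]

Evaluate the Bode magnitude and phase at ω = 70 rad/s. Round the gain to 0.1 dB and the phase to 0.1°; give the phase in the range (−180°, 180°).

62.4 dB, -44.2°

At ω = 70 rad/s:
zero (1 + j70·0.125) = 1 + j8.75 → |·| ≈ 8.807, ∠ ≈ 83.48°
zero (1 + j70·0.005) = 1 + j0.35 → |·| ≈ 1.0595, ∠ ≈ 19.29°
pole (1 + j70·0.25) = 1 + j17.5 → |·| ≈ 17.529, ∠ ≈ 86.73°
pole (1 + j70·0.025) = 1 + j1.75 → |·| ≈ 2.0156, ∠ ≈ 60.26°
|H| = 5000 · 8.807 · 1.0595 / (17.529 · 2.0156) ≈ 1320.5
Gain = 20 log₁₀(1320.5) ≈ 62.41 dB
∠H = (83.48° + 19.29°) − (86.73° + 60.26°) = -44.22°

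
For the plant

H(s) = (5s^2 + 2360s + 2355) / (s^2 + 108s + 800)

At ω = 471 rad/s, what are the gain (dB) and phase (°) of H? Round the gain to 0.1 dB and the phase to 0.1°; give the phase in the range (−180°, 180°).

Substitute s = j471:
Numerator: 5(j471)^2 + 2360(j471) + 2355 = -1106850 + j1111560
Denominator: (j471)^2 + 108(j471) + 800 = -221041 + j50868
|N| = √(1106850² + 1111560²) ≈ 1.5687e+06, ∠N ≈ 134.88°
|D| = √(221041² + 50868²) ≈ 2.2682e+05, ∠D ≈ 167.04°
|H| = 1.5687e+06 / 2.2682e+05 ≈ 6.9161
Gain = 20 log₁₀(6.9161) ≈ 16.80 dB
∠H = 134.88° − 167.04° = -32.16°

16.8 dB, -32.2°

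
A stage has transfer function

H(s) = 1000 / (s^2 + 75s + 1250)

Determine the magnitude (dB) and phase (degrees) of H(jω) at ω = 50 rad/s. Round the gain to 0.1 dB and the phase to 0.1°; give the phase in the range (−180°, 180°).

Substitute s = j50:
Numerator: 1000 = 1000 + j0
Denominator: (j50)^2 + 75(j50) + 1250 = -1250 + j3750
|N| = √(1000² + 0²) ≈ 1000, ∠N ≈ 0.00°
|D| = √(1250² + 3750²) ≈ 3952.8, ∠D ≈ 108.43°
|H| = 1000 / 3952.8 ≈ 0.25299
Gain = 20 log₁₀(0.25299) ≈ -11.94 dB
∠H = 0.00° − 108.43° = -108.43°

-11.9 dB, -108.4°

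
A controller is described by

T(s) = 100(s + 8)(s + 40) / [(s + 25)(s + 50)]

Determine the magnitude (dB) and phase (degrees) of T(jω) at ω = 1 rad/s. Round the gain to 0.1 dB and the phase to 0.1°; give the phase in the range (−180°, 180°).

At s = jω = j1:
zero (s+8): 8 + j1 → |·| = √(8²+1²) = √65 ≈ 8.0623, ∠ = arctan(1/8) ≈ 7.13°
zero (s+40): 40 + j1 → |·| = √(40²+1²) = √1601 ≈ 40.012, ∠ = arctan(1/40) ≈ 1.43°
pole (s+25): 25 + j1 → |·| = √(25²+1²) = √626 ≈ 25.02, ∠ = arctan(1/25) ≈ 2.29°
pole (s+50): 50 + j1 → |·| = √(50²+1²) = √2501 ≈ 50.01, ∠ = arctan(1/50) ≈ 1.15°
|T| = 100 · 322.59 / 1251.3 ≈ 25.78
Gain = 20 log₁₀(25.78) ≈ 28.23 dB
∠T = 8.56° − 3.44° = 5.12°

28.2 dB, 5.1°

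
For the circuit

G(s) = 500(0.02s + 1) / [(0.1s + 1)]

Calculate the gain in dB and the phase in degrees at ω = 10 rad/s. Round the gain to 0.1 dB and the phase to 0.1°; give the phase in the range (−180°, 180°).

At ω = 10 rad/s:
zero (1 + j10·0.02) = 1 + j0.2 → |·| ≈ 1.0198, ∠ ≈ 11.31°
pole (1 + j10·0.1) = 1 + j1 → |·| ≈ 1.4142, ∠ ≈ 45.00°
|G| = 500 · 1.0198 / (1.4142) ≈ 360.56
Gain = 20 log₁₀(360.56) ≈ 51.14 dB
∠G = (11.31°) − (45.00°) = -33.69°

51.1 dB, -33.7°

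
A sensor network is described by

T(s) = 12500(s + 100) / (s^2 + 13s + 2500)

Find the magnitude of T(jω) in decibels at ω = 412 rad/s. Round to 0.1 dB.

At s = jω = j412:
zero (s+100): 100 + j412 → |·| = √(100²+412²) = √179744 ≈ 423.96, ∠ = arctan(412/100) ≈ 76.36°
quadratic: (j412)² + 13·j412 + 2500 = -167244 + j5356 → |·| ≈ 1.6733e+05, ∠ ≈ 178.17°
|T| = 12500 · 423.96 / 1.6733e+05 ≈ 31.671
Gain = 20 log₁₀(31.671) ≈ 30.01 dB

30.0 dB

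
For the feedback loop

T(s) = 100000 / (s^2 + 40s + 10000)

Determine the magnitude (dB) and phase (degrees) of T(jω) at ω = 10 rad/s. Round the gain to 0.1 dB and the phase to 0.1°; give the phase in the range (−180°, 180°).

20.1 dB, -2.3°

At s = jω = j10:
quadratic: (j10)² + 40·j10 + 10000 = 9900 + j400 → |·| ≈ 9908.1, ∠ ≈ 2.31°
|T| = 100000 / 9908.1 ≈ 10.093
Gain = 20 log₁₀(10.093) ≈ 20.08 dB
∠T = 0.00° − 2.31° = -2.31°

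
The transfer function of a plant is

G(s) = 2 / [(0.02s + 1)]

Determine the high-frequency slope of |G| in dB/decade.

Each pole contributes −20 dB/decade at high frequency; each zero contributes +20 dB/decade.
Net: 0 zero(s) − 1 pole(s) → -20 dB/decade.

-20 dB/decade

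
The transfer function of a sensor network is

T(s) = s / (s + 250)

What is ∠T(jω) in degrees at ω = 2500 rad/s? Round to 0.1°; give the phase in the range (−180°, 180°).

At s = jω = j2500:
zero at origin: s = j2500 → |·| = 2500, ∠ = 90.00°
pole (s+250): 250 + j2500 → |·| = √(250²+2500²) = √6312500 ≈ 2512.5, ∠ = arctan(2500/250) ≈ 84.29°
∠T = 90.00° − 84.29° = 5.71°

5.7°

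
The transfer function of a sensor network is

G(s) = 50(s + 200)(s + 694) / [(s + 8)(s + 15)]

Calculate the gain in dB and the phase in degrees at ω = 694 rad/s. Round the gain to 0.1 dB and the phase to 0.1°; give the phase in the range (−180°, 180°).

37.3 dB, -59.2°

At s = jω = j694:
zero (s+200): 200 + j694 → |·| = √(200²+694²) = √521636 ≈ 722.24, ∠ = arctan(694/200) ≈ 73.92°
zero (s+694): 694 + j694 → |·| = √(694²+694²) = √963272 ≈ 981.46, ∠ = arctan(694/694) ≈ 45.00°
pole (s+8): 8 + j694 → |·| = √(8²+694²) = √481700 ≈ 694.05, ∠ = arctan(694/8) ≈ 89.34°
pole (s+15): 15 + j694 → |·| = √(15²+694²) = √481861 ≈ 694.16, ∠ = arctan(694/15) ≈ 88.76°
|G| = 50 · 7.0885e+05 / 4.8178e+05 ≈ 73.566
Gain = 20 log₁₀(73.566) ≈ 37.33 dB
∠G = 118.92° − 178.10° = -59.18°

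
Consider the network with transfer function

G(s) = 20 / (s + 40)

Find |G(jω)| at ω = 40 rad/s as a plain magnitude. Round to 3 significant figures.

Substitute s = j40:
Numerator: 20 = 20 + j0
Denominator: (j40) + 40 = 40 + j40
|N| = √(20² + 0²) ≈ 20, ∠N ≈ 0.00°
|D| = √(40² + 40²) ≈ 56.569, ∠D ≈ 45.00°
|G| = 20 / 56.569 ≈ 0.35355

0.354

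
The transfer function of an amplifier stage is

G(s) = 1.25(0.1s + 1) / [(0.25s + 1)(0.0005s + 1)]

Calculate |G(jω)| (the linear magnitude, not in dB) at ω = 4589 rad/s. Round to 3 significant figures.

0.200

At ω = 4589 rad/s:
zero (1 + j4589·0.1) = 1 + j458.9 → |·| ≈ 458.9, ∠ ≈ 89.88°
pole (1 + j4589·0.25) = 1 + j1147.25 → |·| ≈ 1147.3, ∠ ≈ 89.95°
pole (1 + j4589·0.0005) = 1 + j2.2945 → |·| ≈ 2.5029, ∠ ≈ 66.45°
|G| = 1.25 · 458.9 / (1147.3 · 2.5029) ≈ 0.19976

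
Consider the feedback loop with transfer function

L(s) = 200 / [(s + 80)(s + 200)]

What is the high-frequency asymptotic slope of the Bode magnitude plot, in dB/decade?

-40 dB/decade

Each pole contributes −20 dB/decade at high frequency; each zero contributes +20 dB/decade.
Net: 0 zero(s) − 2 pole(s) → -40 dB/decade.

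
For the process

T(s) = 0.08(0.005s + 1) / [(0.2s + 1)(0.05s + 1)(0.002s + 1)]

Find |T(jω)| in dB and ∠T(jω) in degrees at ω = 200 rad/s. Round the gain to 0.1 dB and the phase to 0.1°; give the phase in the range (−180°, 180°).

-71.7 dB, -149.7°

At ω = 200 rad/s:
zero (1 + j200·0.005) = 1 + j1 → |·| ≈ 1.4142, ∠ ≈ 45.00°
pole (1 + j200·0.2) = 1 + j40 → |·| ≈ 40.012, ∠ ≈ 88.57°
pole (1 + j200·0.05) = 1 + j10 → |·| ≈ 10.05, ∠ ≈ 84.29°
pole (1 + j200·0.002) = 1 + j0.4 → |·| ≈ 1.077, ∠ ≈ 21.80°
|T| = 0.08 · 1.4142 / (40.012 · 10.05 · 1.077) ≈ 0.00026123
Gain = 20 log₁₀(0.00026123) ≈ -71.66 dB
∠T = (45.00°) − (88.57° + 84.29° + 21.80°) = -149.66°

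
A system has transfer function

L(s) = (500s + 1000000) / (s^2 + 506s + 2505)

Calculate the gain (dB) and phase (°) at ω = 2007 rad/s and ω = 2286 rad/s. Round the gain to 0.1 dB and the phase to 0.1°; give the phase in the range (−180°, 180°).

ω = 2007: -9.3 dB, -120.7°; ω = 2286: -10.9 dB, -118.7°

Substitute s = j2007:
Numerator: 500(j2007) + 1000000 = 1000000 + j1003500
Denominator: (j2007)^2 + 506(j2007) + 2505 = -4025544 + j1015542
|N| = √(1000000² + 1003500²) ≈ 1.4167e+06, ∠N ≈ 45.10°
|D| = √(4025544² + 1015542²) ≈ 4.1517e+06, ∠D ≈ 165.84°
|L| = 1.4167e+06 / 4.1517e+06 ≈ 0.34123
Gain = 20 log₁₀(0.34123) ≈ -9.34 dB
∠L = 45.10° − 165.84° = -120.74°

Substitute s = j2286:
Numerator: 500(j2286) + 1000000 = 1000000 + j1143000
Denominator: (j2286)^2 + 506(j2286) + 2505 = -5223291 + j1156716
|N| = √(1000000² + 1143000²) ≈ 1.5187e+06, ∠N ≈ 48.82°
|D| = √(5223291² + 1156716²) ≈ 5.3498e+06, ∠D ≈ 167.51°
|L| = 1.5187e+06 / 5.3498e+06 ≈ 0.28388
Gain = 20 log₁₀(0.28388) ≈ -10.94 dB
∠L = 48.82° − 167.51° = -118.69°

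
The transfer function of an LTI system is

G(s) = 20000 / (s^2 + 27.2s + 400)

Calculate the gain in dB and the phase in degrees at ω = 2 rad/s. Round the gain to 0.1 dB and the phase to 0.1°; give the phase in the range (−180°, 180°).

34.0 dB, -7.8°

At s = jω = j2:
quadratic: (j2)² + 27.2·j2 + 400 = 396 + j54.4 → |·| ≈ 399.72, ∠ ≈ 7.82°
|G| = 20000 / 399.72 ≈ 50.035
Gain = 20 log₁₀(50.035) ≈ 33.99 dB
∠G = 0.00° − 7.82° = -7.82°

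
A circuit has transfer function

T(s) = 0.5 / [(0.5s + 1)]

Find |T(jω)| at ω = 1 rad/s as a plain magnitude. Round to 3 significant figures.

0.447

At ω = 1 rad/s:
pole (1 + j1·0.5) = 1 + j0.5 → |·| ≈ 1.118, ∠ ≈ 26.57°
|T| = 0.5 · 1 / (1.118) ≈ 0.44723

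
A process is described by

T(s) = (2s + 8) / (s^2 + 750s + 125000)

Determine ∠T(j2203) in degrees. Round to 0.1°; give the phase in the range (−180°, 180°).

Substitute s = j2203:
Numerator: 2(j2203) + 8 = 8 + j4406
Denominator: (j2203)^2 + 750(j2203) + 125000 = -4728209 + j1652250
|N| = √(8² + 4406²) ≈ 4406, ∠N ≈ 89.90°
|D| = √(4728209² + 1652250²) ≈ 5.0086e+06, ∠D ≈ 160.74°
∠T = 89.90° − 160.74° = -70.84°

-70.8°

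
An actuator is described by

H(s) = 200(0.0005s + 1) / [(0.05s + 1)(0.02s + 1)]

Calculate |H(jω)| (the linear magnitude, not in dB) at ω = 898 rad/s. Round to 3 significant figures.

At ω = 898 rad/s:
zero (1 + j898·0.0005) = 1 + j0.449 → |·| ≈ 1.0962, ∠ ≈ 24.18°
pole (1 + j898·0.05) = 1 + j44.9 → |·| ≈ 44.911, ∠ ≈ 88.72°
pole (1 + j898·0.02) = 1 + j17.96 → |·| ≈ 17.988, ∠ ≈ 86.81°
|H| = 200 · 1.0962 / (44.911 · 17.988) ≈ 0.27138

0.271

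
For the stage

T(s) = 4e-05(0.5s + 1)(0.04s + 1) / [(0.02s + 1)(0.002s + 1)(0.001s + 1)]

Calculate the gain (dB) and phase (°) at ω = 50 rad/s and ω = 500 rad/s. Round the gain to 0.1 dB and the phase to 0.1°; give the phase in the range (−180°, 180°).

At ω = 50 rad/s:
zero (1 + j50·0.5) = 1 + j25 → |·| ≈ 25.02, ∠ ≈ 87.71°
zero (1 + j50·0.04) = 1 + j2 → |·| ≈ 2.2361, ∠ ≈ 63.43°
pole (1 + j50·0.02) = 1 + j1 → |·| ≈ 1.4142, ∠ ≈ 45.00°
pole (1 + j50·0.002) = 1 + j0.1 → |·| ≈ 1.005, ∠ ≈ 5.71°
pole (1 + j50·0.001) = 1 + j0.05 → |·| ≈ 1.0012, ∠ ≈ 2.86°
|T| = 4e-05 · 25.02 · 2.2361 / (1.4142 · 1.005 · 1.0012) ≈ 0.0015727
Gain = 20 log₁₀(0.0015727) ≈ -56.07 dB
∠T = (87.71° + 63.43°) − (45.00° + 5.71° + 2.86°) = 97.57°

At ω = 500 rad/s:
zero (1 + j500·0.5) = 1 + j250 → |·| ≈ 250, ∠ ≈ 89.77°
zero (1 + j500·0.04) = 1 + j20 → |·| ≈ 20.025, ∠ ≈ 87.14°
pole (1 + j500·0.02) = 1 + j10 → |·| ≈ 10.05, ∠ ≈ 84.29°
pole (1 + j500·0.002) = 1 + j1 → |·| ≈ 1.4142, ∠ ≈ 45.00°
pole (1 + j500·0.001) = 1 + j0.5 → |·| ≈ 1.118, ∠ ≈ 26.57°
|T| = 4e-05 · 250 · 20.025 / (10.05 · 1.4142 · 1.118) ≈ 0.012602
Gain = 20 log₁₀(0.012602) ≈ -37.99 dB
∠T = (89.77° + 87.14°) − (84.29° + 45.00° + 26.57°) = 21.05°

ω = 50: -56.1 dB, 97.6°; ω = 500: -38.0 dB, 21.1°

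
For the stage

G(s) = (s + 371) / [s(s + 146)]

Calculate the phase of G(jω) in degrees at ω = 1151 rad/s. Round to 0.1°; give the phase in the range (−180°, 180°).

-100.6°

At s = jω = j1151:
zero (s+371): 371 + j1151 → |·| = √(371²+1151²) = √1462442 ≈ 1209.3, ∠ = arctan(1151/371) ≈ 72.13°
pole (s+146): 146 + j1151 → |·| = √(146²+1151²) = √1346117 ≈ 1160.2, ∠ = arctan(1151/146) ≈ 82.77°
pole at origin: |s| = 1151, ∠ = 90.00° (in denominator)
∠G = 72.13° − 172.77° = -100.64°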